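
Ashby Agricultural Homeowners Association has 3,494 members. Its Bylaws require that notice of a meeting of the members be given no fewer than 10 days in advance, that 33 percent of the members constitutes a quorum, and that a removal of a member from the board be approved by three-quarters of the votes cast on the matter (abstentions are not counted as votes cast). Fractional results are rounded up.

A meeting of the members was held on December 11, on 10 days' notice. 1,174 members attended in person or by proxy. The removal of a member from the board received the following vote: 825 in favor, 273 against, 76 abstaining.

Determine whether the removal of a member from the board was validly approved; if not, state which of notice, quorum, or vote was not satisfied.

Notice: 10 days given; 10 required. Satisfied.
Quorum: 33% of 3,494 = 1,153.02, rounded up to 1,154; 1,174 present. Satisfied.
Vote: requires three-fourths of the votes cast (1,174 − 76 abstaining = 1,098); 3/4 of 1098 = 823.50, rounded up to 824, so 824 needed; 825 in favor. Satisfied.

Valid — all requirements satisfied.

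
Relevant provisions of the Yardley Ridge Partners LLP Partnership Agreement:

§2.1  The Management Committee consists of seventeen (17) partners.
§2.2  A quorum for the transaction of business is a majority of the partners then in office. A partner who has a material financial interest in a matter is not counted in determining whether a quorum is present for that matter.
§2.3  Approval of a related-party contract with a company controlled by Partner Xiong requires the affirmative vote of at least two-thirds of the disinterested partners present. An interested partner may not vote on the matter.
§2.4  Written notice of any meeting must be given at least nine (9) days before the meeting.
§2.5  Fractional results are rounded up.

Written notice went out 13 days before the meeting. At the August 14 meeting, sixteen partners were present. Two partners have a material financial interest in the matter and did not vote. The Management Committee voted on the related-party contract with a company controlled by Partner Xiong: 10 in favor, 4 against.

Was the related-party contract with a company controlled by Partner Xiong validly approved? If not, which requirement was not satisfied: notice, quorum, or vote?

Notice: 13 days given; 9 required (13 ≥ 9). Satisfied.
Quorum: 16 present, but the 2 interested partners do not count, leaving 14. Quorum is 9. Satisfied.
Vote: the related-party contract with a company controlled by Partner Xiong requires two-thirds of the disinterested partners present (16 − 2 = 14). 2/3 of 14 = 9.33, rounded up to 10, so 10 affirmative votes are needed; 10 voted in favor. Satisfied.

Valid — all requirements satisfied.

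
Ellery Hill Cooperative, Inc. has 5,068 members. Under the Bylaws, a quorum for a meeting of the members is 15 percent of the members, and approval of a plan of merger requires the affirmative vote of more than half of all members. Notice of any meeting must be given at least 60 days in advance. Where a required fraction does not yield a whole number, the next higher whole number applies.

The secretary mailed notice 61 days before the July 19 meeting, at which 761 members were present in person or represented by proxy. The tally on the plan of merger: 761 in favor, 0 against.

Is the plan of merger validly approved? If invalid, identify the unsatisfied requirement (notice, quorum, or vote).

Invalid — vote requirement not satisfied.

Notice: 61 days given; 60 required. Satisfied.
Quorum: 15% of 5,068 = 760.20, rounded up to 761; 761 present. Satisfied.
Vote: requires a majority of all members (5,068); a majority of 5068 is 2535, so 2,535 needed; 761 in favor. Not satisfied.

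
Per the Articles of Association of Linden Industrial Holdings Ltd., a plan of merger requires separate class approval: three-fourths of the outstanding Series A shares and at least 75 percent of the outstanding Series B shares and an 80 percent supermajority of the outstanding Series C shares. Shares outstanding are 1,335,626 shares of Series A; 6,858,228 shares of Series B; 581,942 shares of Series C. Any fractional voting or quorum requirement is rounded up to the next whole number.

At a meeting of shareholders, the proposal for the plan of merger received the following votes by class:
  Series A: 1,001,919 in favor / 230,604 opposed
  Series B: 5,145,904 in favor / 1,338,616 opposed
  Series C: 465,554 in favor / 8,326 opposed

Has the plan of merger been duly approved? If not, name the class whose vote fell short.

Approved — every class gave the required vote.

Series A: 3/4 of 1335626 = 1001719.50, rounded up to 1001720; 1,001,720 required, 1,001,919 in favor — approved.
Series B: 3/4 of 6858228 = 5143671; 5,143,671 required, 5,145,904 in favor — approved.
Series C: 4/5 of 581942 = 465553.60, rounded up to 465554; 465,554 required, 465,554 in favor — approved.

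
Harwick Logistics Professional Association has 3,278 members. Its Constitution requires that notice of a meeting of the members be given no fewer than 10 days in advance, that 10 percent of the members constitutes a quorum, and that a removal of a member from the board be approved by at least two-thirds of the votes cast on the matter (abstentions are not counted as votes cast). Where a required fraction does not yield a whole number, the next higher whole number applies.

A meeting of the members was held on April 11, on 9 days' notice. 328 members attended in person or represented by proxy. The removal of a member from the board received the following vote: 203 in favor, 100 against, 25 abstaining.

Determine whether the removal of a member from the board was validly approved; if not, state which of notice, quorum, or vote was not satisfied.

Invalid — notice requirement not satisfied.

Notice: 9 days given; 10 required. Not satisfied.
Quorum: 10% of 3,278 = 327.80, rounded up to 328; 328 present. Satisfied.
Vote: requires two-thirds of the votes cast (328 − 25 abstaining = 303); 2/3 of 303 = 202, so 202 needed; 203 in favor. Satisfied.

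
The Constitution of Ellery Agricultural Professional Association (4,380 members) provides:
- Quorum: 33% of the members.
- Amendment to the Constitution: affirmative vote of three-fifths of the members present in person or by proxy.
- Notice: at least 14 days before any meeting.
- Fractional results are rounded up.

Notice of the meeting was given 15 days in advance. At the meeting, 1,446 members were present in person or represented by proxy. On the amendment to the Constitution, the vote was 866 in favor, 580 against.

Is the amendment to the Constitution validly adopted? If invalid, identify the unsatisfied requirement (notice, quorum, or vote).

Notice: 15 days given; 14 required. Satisfied.
Quorum: 33% of 4,380 = 1,445.40, rounded up to 1,446; 1,446 present. Satisfied.
Vote: requires three-fifths of those present (1,446); 3/5 of 1446 = 867.60, rounded up to 868, so 868 needed; 866 in favor. Not satisfied.

Invalid — vote requirement not satisfied.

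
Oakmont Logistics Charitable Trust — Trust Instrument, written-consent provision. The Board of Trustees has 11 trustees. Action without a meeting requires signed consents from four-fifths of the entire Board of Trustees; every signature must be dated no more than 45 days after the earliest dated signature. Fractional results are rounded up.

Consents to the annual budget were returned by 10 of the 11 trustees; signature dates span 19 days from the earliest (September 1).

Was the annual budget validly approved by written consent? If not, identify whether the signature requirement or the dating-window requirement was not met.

Signatures required: four-fifths of 11 — 4/5 of 11 = 8.80, rounded up to 9, so 9 needed; 10 signed. Sufficient.
Dating window: the latest signature is 19 days after the earliest; the limit is 45 days. Within the window.

Effective — both the signature and dating-window requirements are satisfied.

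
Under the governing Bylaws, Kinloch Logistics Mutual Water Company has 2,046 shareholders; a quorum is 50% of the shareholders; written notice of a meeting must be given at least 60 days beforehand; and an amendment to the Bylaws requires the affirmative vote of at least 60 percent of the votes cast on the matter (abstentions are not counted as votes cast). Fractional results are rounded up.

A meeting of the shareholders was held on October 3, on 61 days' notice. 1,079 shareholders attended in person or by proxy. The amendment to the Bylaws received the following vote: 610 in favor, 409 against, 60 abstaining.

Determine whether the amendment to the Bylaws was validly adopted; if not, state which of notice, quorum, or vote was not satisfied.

Invalid — vote requirement not satisfied.

Notice: 61 days given; 60 required. Satisfied.
Quorum: 50% of 2,046 = 1,023; 1,079 present. Satisfied.
Vote: requires three-fifths of the votes cast (1,079 − 60 abstaining = 1,019); 3/5 of 1019 = 611.40, rounded up to 612, so 612 needed; 610 in favor. Not satisfied.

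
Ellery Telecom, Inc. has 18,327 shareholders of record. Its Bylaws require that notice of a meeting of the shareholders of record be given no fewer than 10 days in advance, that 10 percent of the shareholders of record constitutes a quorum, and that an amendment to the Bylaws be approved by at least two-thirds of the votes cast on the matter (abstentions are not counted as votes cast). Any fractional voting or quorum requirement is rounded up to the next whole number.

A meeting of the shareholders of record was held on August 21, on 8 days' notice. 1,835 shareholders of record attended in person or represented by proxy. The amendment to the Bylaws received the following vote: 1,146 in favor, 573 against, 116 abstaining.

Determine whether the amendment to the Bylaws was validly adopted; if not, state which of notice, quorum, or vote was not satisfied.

Invalid — notice requirement not satisfied.

Notice: 8 days given; 10 required. Not satisfied.
Quorum: 10% of 18,327 = 1,832.70, rounded up to 1,833; 1,835 present. Satisfied.
Vote: requires two-thirds of the votes cast (1,835 − 116 abstaining = 1,719); 2/3 of 1719 = 1146, so 1,146 needed; 1,146 in favor. Satisfied.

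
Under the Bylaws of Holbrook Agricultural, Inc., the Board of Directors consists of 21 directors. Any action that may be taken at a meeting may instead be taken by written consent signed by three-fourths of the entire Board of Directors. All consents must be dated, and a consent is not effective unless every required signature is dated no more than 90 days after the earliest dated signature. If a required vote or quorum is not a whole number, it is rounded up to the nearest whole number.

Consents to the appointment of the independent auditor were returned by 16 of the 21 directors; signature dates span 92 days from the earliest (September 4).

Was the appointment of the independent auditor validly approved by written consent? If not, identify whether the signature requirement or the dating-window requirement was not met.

Not effective — dating-window requirement not satisfied.

Signatures required: three-fourths of 21 — 3/4 of 21 = 15.75, rounded up to 16, so 16 needed; 16 signed. Sufficient.
Dating window: the latest signature is 92 days after the earliest; the limit is 90 days. Outside the window.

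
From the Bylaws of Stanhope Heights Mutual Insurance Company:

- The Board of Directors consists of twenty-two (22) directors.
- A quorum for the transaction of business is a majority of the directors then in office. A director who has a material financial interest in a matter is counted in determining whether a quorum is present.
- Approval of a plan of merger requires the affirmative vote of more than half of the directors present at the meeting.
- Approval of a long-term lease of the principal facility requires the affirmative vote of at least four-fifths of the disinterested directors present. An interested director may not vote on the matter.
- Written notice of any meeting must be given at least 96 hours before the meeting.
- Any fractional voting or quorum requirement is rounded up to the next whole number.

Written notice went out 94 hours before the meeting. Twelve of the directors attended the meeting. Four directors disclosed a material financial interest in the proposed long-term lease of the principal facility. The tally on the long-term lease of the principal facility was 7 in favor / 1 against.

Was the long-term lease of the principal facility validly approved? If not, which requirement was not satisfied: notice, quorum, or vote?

Invalid — notice requirement not satisfied.

Notice: 94 hours given; 96 required (94 < 96). Not satisfied.
Quorum: 12 present (interested directors count toward quorum); quorum is 12. Satisfied.
Vote: the long-term lease of the principal facility requires four-fifths of the disinterested directors present (12 − 4 = 8). 4/5 of 8 = 6.40, rounded up to 7, so 7 affirmative votes are needed; 7 voted in favor. Satisfied.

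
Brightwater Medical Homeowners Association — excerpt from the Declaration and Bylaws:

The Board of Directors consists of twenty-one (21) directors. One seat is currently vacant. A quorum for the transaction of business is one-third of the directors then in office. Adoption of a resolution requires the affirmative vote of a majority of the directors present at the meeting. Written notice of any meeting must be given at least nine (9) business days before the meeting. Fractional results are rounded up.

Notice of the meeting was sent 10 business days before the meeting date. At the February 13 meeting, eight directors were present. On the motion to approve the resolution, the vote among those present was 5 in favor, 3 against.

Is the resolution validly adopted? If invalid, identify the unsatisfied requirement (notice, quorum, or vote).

Valid — all requirements satisfied.

Notice: 10 business days given; 9 required (10 ≥ 9). Satisfied.
Quorum: 8 present; quorum is 7. Satisfied.
Vote: the resolution requires a majority of the directors present (8). A majority of 8 is 5, so 5 affirmative votes are needed; 5 voted in favor. Satisfied.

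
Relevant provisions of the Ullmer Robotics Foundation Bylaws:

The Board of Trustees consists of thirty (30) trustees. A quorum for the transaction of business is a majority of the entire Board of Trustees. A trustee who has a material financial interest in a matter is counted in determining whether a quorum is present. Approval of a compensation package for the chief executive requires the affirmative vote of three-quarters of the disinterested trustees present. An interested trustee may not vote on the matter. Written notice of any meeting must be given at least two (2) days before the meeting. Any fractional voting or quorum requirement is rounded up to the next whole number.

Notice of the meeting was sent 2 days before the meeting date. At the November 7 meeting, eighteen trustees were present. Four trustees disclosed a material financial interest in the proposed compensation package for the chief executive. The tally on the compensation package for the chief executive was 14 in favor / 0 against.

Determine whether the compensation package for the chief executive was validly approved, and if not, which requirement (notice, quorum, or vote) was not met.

Notice: 2 days given; 2 required (2 ≥ 2). Satisfied.
Quorum: 18 present (interested trustees count toward quorum); quorum is 16. Satisfied.
Vote: the compensation package for the chief executive requires three-fourths of the disinterested trustees present (18 − 4 = 14). 3/4 of 14 = 10.50, rounded up to 11, so 11 affirmative votes are needed; 14 voted in favor. Satisfied.

Valid — all requirements satisfied.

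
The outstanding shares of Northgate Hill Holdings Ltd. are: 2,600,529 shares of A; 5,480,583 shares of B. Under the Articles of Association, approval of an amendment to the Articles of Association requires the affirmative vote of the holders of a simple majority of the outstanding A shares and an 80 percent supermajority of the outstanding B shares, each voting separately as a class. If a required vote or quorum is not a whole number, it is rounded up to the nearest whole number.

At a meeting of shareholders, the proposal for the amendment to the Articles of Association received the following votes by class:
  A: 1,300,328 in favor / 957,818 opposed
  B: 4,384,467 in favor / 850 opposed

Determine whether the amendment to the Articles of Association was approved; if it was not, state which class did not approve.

A: a majority of 2600529 is 1300265; 1,300,265 required, 1,300,328 in favor — approved.
B: 4/5 of 5480583 = 4384466.40, rounded up to 4384467; 4,384,467 required, 4,384,467 in favor — approved.

Approved — every class gave the required vote.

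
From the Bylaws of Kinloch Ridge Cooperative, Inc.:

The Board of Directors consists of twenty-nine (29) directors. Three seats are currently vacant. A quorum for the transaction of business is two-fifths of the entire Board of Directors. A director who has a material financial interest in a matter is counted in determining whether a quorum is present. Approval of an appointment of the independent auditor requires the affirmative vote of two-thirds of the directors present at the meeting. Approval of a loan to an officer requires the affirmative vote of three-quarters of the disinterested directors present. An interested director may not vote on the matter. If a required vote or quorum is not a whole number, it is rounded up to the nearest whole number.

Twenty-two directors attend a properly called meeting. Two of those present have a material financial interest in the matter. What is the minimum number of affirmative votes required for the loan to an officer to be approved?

15

The loan to an officer requires three-fourths of the disinterested directors present (22 − 2 = 20).
3/4 of 20 = 15.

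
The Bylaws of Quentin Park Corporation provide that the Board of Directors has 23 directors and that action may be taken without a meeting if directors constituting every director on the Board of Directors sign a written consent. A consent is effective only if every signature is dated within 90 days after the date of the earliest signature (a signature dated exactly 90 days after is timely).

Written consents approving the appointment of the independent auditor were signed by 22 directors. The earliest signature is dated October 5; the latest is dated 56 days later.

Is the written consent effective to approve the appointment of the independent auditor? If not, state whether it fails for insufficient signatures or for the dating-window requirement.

Signatures required: all of 23 — unanimous means all 23, so 23 needed; 22 signed. Insufficient.
Dating window: the latest signature is 56 days after the earliest; the limit is 90 days. Within the window.

Not effective — insufficient signatures.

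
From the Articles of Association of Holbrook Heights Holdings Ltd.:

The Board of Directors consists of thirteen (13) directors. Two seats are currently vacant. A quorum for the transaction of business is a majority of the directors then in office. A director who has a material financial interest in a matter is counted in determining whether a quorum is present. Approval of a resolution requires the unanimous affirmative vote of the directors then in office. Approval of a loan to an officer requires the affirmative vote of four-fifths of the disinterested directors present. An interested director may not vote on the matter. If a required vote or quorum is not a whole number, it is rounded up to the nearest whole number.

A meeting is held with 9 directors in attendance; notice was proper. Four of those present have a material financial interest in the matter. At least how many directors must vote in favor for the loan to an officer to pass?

4

The loan to an officer requires four-fifths of the disinterested directors present (9 − 4 = 5).
4/5 of 5 = 4.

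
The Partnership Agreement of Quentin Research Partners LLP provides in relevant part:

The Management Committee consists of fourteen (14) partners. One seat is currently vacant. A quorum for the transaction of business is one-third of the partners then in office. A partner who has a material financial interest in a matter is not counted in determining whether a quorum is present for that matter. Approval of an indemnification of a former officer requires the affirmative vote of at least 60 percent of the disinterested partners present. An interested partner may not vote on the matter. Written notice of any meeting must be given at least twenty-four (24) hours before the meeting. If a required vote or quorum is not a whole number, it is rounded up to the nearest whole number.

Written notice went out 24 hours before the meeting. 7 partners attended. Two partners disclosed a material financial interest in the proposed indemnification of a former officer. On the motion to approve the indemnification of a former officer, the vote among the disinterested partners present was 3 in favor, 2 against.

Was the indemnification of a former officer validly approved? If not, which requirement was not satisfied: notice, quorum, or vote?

Notice: 24 hours given; 24 required (24 ≥ 24). Satisfied.
Quorum: 7 present, but the 2 interested partners do not count, leaving 5. Quorum is 5. Satisfied.
Vote: the indemnification of a former officer requires three-fifths of the disinterested partners present (7 − 2 = 5). 3/5 of 5 = 3, so 3 affirmative votes are needed; 3 voted in favor. Satisfied.

Valid — all requirements satisfied.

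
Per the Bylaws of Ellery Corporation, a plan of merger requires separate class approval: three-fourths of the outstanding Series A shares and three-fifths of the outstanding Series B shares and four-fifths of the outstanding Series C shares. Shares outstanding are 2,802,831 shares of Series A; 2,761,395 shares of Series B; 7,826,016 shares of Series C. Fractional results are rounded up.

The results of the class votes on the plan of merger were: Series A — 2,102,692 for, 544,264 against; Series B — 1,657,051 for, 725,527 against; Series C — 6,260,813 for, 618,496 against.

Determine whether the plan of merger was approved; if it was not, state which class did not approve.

Approved — every class gave the required vote.

Series A: 3/4 of 2802831 = 2102123.25, rounded up to 2102124; 2,102,124 required, 2,102,692 in favor — approved.
Series B: 3/5 of 2761395 = 1656837; 1,656,837 required, 1,657,051 in favor — approved.
Series C: 4/5 of 7826016 = 6260812.80, rounded up to 6260813; 6,260,813 required, 6,260,813 in favor — approved.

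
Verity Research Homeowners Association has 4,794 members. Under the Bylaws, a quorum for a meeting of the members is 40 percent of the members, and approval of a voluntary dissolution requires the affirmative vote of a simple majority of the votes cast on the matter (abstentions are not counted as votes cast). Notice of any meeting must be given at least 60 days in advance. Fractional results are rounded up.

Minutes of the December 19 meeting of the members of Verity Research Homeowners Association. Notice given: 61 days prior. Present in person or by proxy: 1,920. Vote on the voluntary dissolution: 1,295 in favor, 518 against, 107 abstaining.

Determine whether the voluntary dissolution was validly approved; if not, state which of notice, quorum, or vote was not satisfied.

Valid — all requirements satisfied.

Notice: 61 days given; 60 required. Satisfied.
Quorum: 40% of 4,794 = 1,917.60, rounded up to 1,918; 1,920 present. Satisfied.
Vote: requires a majority of the votes cast (1,920 − 107 abstaining = 1,813); a majority of 1813 is 907, so 907 needed; 1,295 in favor. Satisfied.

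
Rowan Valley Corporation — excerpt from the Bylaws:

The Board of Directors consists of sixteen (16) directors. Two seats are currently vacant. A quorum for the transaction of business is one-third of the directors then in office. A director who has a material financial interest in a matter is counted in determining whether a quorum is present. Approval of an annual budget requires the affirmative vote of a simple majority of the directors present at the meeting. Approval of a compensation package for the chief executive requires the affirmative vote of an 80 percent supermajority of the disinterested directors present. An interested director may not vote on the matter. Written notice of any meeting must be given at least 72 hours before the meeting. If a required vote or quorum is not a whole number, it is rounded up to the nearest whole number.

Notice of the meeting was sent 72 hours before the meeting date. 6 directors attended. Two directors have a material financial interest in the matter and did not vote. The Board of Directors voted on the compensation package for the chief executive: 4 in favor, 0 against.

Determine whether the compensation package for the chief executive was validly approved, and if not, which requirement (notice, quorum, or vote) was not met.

Valid — all requirements satisfied.

Notice: 72 hours given; 72 required (72 ≥ 72). Satisfied.
Quorum: 6 present (interested directors count toward quorum); quorum is 5. Satisfied.
Vote: the compensation package for the chief executive requires four-fifths of the disinterested directors present (6 − 2 = 4). 4/5 of 4 = 3.20, rounded up to 4, so 4 affirmative votes are needed; 4 voted in favor. Satisfied.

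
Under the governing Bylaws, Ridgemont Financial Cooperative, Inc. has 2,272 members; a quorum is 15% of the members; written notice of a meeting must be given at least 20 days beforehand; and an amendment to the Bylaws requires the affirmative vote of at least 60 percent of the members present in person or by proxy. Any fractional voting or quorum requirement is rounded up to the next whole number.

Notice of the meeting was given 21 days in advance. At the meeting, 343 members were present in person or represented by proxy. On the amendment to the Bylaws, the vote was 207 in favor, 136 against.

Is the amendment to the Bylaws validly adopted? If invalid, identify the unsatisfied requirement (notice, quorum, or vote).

Notice: 21 days given; 20 required. Satisfied.
Quorum: 15% of 2,272 = 340.80, rounded up to 341; 343 present. Satisfied.
Vote: requires three-fifths of those present (343); 3/5 of 343 = 205.80, rounded up to 206, so 206 needed; 207 in favor. Satisfied.

Valid — all requirements satisfied.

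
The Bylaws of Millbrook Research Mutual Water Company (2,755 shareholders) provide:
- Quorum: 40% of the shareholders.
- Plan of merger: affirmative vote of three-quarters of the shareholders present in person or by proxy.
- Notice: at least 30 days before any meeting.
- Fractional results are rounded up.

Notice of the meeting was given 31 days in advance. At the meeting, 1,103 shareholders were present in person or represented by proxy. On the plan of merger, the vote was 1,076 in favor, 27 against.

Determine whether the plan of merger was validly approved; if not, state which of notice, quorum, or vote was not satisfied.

Notice: 31 days given; 30 required. Satisfied.
Quorum: 40% of 2,755 = 1,102; 1,103 present. Satisfied.
Vote: requires three-fourths of those present (1,103); 3/4 of 1103 = 827.25, rounded up to 828, so 828 needed; 1,076 in favor. Satisfied.

Valid — all requirements satisfied.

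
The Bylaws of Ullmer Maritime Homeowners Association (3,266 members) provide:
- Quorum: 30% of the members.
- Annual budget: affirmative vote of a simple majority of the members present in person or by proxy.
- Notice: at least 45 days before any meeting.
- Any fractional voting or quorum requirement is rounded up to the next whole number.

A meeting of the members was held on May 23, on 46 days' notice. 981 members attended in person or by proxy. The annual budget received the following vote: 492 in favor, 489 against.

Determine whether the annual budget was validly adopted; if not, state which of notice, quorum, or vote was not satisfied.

Valid — all requirements satisfied.

Notice: 46 days given; 45 required. Satisfied.
Quorum: 30% of 3,266 = 979.80, rounded up to 980; 981 present. Satisfied.
Vote: requires a majority of those present (981); a majority of 981 is 491, so 491 needed; 492 in favor. Satisfied.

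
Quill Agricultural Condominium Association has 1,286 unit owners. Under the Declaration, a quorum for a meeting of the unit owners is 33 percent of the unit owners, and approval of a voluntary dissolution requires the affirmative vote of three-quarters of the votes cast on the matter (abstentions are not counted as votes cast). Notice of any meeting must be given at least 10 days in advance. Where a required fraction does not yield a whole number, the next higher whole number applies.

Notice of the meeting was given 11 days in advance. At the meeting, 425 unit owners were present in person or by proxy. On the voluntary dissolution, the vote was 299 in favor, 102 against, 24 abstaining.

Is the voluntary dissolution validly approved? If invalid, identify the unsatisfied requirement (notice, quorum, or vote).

Invalid — vote requirement not satisfied.

Notice: 11 days given; 10 required. Satisfied.
Quorum: 33% of 1,286 = 424.38, rounded up to 425; 425 present. Satisfied.
Vote: requires three-fourths of the votes cast (425 − 24 abstaining = 401); 3/4 of 401 = 300.75, rounded up to 301, so 301 needed; 299 in favor. Not satisfied.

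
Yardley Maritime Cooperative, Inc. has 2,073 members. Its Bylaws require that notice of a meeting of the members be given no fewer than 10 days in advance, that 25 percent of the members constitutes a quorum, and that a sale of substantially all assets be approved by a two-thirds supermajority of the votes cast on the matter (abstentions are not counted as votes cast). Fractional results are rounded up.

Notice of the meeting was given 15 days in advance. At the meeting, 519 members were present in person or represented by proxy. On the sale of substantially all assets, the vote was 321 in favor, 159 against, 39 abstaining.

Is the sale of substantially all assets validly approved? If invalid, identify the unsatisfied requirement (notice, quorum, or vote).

Valid — all requirements satisfied.

Notice: 15 days given; 10 required. Satisfied.
Quorum: 25% of 2,073 = 518.25, rounded up to 519; 519 present. Satisfied.
Vote: requires two-thirds of the votes cast (519 − 39 abstaining = 480); 2/3 of 480 = 320, so 320 needed; 321 in favor. Satisfied.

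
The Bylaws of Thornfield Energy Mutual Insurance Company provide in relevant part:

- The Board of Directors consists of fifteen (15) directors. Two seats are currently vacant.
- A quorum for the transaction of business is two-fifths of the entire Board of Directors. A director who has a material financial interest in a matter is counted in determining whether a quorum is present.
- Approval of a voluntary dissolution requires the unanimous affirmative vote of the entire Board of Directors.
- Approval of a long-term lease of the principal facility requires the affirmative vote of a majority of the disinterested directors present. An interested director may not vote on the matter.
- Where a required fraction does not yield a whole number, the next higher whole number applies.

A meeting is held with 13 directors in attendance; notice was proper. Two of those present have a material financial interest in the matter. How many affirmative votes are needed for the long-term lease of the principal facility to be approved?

The long-term lease of the principal facility requires a majority of the disinterested directors present (13 − 2 = 11).
A majority of 11 is 6.

6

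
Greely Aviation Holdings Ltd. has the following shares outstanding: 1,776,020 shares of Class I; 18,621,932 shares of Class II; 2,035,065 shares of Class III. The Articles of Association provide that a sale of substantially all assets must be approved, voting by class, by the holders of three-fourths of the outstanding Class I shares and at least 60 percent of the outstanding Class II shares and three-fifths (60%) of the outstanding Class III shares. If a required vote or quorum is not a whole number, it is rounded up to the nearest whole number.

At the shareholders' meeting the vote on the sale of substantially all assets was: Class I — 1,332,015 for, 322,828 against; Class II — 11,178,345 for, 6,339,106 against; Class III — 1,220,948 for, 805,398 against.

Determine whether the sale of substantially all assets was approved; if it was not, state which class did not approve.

Not approved — the Class III shares did not give the required vote.

Class I: 3/4 of 1776020 = 1332015; 1,332,015 required, 1,332,015 in favor — approved.
Class II: 3/5 of 18621932 = 11173159.20, rounded up to 11173160; 11,173,160 required, 11,178,345 in favor — approved.
Class III: 3/5 of 2035065 = 1221039; 1,221,039 required, 1,220,948 in favor — not approved.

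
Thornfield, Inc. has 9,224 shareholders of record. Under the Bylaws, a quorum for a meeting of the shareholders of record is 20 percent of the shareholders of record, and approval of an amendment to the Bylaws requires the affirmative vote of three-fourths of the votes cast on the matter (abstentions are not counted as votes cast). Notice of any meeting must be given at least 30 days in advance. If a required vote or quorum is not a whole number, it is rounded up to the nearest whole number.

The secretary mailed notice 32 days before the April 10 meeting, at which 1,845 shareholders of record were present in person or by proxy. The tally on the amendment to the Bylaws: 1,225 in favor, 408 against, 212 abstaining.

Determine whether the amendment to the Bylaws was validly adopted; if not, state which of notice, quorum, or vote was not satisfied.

Notice: 32 days given; 30 required. Satisfied.
Quorum: 20% of 9,224 = 1,844.80, rounded up to 1,845; 1,845 present. Satisfied.
Vote: requires three-fourths of the votes cast (1,845 − 212 abstaining = 1,633); 3/4 of 1633 = 1224.75, rounded up to 1225, so 1,225 needed; 1,225 in favor. Satisfied.

Valid — all requirements satisfied.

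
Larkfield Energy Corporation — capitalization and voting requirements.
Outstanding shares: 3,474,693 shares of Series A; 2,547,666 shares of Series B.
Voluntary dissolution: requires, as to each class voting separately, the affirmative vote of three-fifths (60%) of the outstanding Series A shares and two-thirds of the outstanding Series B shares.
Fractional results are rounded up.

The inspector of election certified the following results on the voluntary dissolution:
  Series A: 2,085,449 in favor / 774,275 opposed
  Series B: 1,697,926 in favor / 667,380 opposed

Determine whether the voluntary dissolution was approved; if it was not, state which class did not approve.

Not approved — the Series B shares did not give the required vote.

Series A: 3/5 of 3474693 = 2084815.80, rounded up to 2084816; 2,084,816 required, 2,085,449 in favor — approved.
Series B: 2/3 of 2547666 = 1698444; 1,698,444 required, 1,697,926 in favor — not approved.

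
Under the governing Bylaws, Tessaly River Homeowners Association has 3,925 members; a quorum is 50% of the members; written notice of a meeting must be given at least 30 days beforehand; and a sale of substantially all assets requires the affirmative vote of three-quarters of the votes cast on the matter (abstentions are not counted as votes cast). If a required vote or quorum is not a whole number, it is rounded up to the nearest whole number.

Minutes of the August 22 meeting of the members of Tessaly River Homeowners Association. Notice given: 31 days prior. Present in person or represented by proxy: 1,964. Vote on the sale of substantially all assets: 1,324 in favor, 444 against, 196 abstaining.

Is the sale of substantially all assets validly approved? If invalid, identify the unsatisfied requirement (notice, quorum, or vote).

Invalid — vote requirement not satisfied.

Notice: 31 days given; 30 required. Satisfied.
Quorum: 50% of 3,925 = 1,962.50, rounded up to 1,963; 1,964 present. Satisfied.
Vote: requires three-fourths of the votes cast (1,964 − 196 abstaining = 1,768); 3/4 of 1768 = 1326, so 1,326 needed; 1,324 in favor. Not satisfied.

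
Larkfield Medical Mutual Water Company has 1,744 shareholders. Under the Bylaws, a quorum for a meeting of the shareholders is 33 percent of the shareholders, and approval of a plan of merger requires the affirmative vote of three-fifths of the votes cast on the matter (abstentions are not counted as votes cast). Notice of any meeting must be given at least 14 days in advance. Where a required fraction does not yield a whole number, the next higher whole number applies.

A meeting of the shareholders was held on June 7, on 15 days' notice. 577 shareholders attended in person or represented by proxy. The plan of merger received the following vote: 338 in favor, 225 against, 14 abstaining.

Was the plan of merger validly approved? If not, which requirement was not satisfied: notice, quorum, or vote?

Valid — all requirements satisfied.

Notice: 15 days given; 14 required. Satisfied.
Quorum: 33% of 1,744 = 575.52, rounded up to 576; 577 present. Satisfied.
Vote: requires three-fifths of the votes cast (577 − 14 abstaining = 563); 3/5 of 563 = 337.80, rounded up to 338, so 338 needed; 338 in favor. Satisfied.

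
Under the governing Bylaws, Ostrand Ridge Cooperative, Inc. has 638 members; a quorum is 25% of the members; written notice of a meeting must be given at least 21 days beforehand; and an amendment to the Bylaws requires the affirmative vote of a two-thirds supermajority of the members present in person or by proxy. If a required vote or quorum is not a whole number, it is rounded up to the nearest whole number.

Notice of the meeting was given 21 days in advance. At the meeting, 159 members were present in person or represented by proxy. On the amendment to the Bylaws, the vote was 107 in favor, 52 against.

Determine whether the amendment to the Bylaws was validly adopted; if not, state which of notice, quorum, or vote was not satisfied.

Invalid — quorum requirement not satisfied.

Notice: 21 days given; 21 required. Satisfied.
Quorum: 25% of 638 = 159.50, rounded up to 160; 159 present. Not satisfied.
Vote: requires two-thirds of those present (159); 2/3 of 159 = 106, so 106 needed; 107 in favor. Satisfied.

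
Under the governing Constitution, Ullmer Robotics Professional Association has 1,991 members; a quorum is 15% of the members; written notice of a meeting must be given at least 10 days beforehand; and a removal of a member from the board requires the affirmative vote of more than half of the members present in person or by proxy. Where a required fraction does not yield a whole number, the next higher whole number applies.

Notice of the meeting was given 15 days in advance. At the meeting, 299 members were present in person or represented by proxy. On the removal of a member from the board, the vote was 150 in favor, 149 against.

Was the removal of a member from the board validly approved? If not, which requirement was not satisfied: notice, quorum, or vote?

Valid — all requirements satisfied.

Notice: 15 days given; 10 required. Satisfied.
Quorum: 15% of 1,991 = 298.65, rounded up to 299; 299 present. Satisfied.
Vote: requires a majority of those present (299); a majority of 299 is 150, so 150 needed; 150 in favor. Satisfied.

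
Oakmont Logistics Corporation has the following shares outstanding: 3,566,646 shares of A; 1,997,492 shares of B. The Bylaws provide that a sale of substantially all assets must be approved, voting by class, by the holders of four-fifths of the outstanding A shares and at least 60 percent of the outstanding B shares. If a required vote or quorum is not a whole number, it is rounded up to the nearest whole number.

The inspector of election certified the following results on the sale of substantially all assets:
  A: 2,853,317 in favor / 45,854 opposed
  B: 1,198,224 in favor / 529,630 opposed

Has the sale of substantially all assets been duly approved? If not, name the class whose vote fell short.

Not approved — the B shares did not give the required vote.

A: 4/5 of 3566646 = 2853316.80, rounded up to 2853317; 2,853,317 required, 2,853,317 in favor — approved.
B: 3/5 of 1997492 = 1198495.20, rounded up to 1198496; 1,198,496 required, 1,198,224 in favor — not approved.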